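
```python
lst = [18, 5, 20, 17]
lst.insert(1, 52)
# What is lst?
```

[18, 52, 5, 20, 17]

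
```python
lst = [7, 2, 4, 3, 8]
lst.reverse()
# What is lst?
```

[8, 3, 4, 2, 7]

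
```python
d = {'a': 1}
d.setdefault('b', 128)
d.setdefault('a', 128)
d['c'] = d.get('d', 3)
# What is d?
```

After line 1: d = {'a': 1}
After line 2 (setdefault adds 'b'=128): d = {'a': 1, 'b': 128}
After line 3 (setdefault 'a' no-op, already exists): d = {'a': 1, 'b': 128}
After line 4 (get('d', 3) returns default since 'd' not in d): d = {'a': 1, 'b': 128, 'c': 3}

{'a': 1, 'b': 128, 'c': 3}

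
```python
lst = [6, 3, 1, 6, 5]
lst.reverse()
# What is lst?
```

[5, 6, 1, 3, 6]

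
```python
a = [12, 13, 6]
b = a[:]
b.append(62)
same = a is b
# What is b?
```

After line 1: a = [12, 13, 6]
After line 2 (b = a[:] is a shallow copy, new object): a = [12, 13, 6], b = [12, 13, 6]
After line 3 (append only mutates b): a = [12, 13, 6], b = [12, 13, 6, 62]
After line 4 (same = a is b; different objects -> False): same = False

[12, 13, 6, 62]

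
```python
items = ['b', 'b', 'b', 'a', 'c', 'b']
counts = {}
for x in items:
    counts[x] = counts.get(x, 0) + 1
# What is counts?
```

Initial: counts = {}, items = ['b', 'b', 'b', 'a', 'c', 'b']
See 'b': counts = {'b': 1}
See 'b': counts = {'b': 2}
See 'b': counts = {'b': 3}
See 'a': counts = {'b': 3, 'a': 1}
See 'c': counts = {'b': 3, 'a': 1, 'c': 1}
See 'b': counts = {'b': 4, 'a': 1, 'c': 1}

{'b': 4, 'a': 1, 'c': 1}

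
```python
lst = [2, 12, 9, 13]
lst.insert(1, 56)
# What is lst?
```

[2, 56, 12, 9, 13]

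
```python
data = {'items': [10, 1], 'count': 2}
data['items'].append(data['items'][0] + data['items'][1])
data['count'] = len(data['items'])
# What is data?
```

After line 1: data = {'items': [10, 1], 'count': 2}
After line 2 (append 10 + 1 = 11): data = {'items': [10, 1, 11], 'count': 2}
After line 3 (count = len(items) = 3): data = {'items': [10, 1, 11], 'count': 3}

{'items': [10, 1, 11], 'count': 3}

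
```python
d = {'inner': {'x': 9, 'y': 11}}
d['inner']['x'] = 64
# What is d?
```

After line 1: d = {'inner': {'x': 9, 'y': 11}}
After line 2 (inner x overwritten): d = {'inner': {'x': 64, 'y': 11}}

{'inner': {'x': 64, 'y': 11}}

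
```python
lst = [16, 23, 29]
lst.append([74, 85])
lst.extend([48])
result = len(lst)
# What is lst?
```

After line 1: lst = [16, 23, 29]
After line 2 (append adds [74, 85] as single element): lst = [16, 23, 29, [74, 85]]
After line 3 (extend unpacks [48], adds 48): lst = [16, 23, 29, [74, 85], 48]
After line 4: result = len(lst) = 5

[16, 23, 29, [74, 85], 48]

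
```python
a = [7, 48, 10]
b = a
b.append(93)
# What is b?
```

After line 1: a = [7, 48, 10]
After line 2 (b = a is an alias, same object): a = [7, 48, 10], b = [7, 48, 10]
After line 3 (b.append mutates the shared list): a = [7, 48, 10, 93], b = [7, 48, 10, 93]

[7, 48, 10, 93]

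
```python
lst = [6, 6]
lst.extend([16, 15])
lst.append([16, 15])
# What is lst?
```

After line 1: lst = [6, 6]
After line 2 (extend unpacks [16, 15]): lst = [6, 6, 16, 15]
After line 3 (append adds [16, 15] as single element): lst = [6, 6, 16, 15, [16, 15]]

[6, 6, 16, 15, [16, 15]]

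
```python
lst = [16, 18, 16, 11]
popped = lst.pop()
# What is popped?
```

11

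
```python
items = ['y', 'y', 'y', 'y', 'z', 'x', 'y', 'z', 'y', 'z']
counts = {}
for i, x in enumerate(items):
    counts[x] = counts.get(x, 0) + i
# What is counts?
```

Initial: counts = {}, items = ['y', 'y', 'y', 'y', 'z', 'x', 'y', 'z', 'y', 'z']
i=0, x='y': counts = {'y': 0}
i=1, x='y': counts = {'y': 1}
i=2, x='y': counts = {'y': 3}
i=3, x='y': counts = {'y': 6}
i=4, x='z': counts = {'y': 6, 'z': 4}
i=5, x='x': counts = {'y': 6, 'z': 4, 'x': 5}
i=6, x='y': counts = {'y': 12, 'z': 4, 'x': 5}
i=7, x='z': counts = {'y': 12, 'z': 11, 'x': 5}
i=8, x='y': counts = {'y': 20, 'z': 11, 'x': 5}
i=9, x='z': counts = {'y': 20, 'z': 20, 'x': 5}

{'y': 20, 'z': 20, 'x': 5}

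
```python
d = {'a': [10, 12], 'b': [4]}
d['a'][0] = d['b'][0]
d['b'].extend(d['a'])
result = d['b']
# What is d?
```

After line 1: d = {'a': [10, 12], 'b': [4]}
After line 2 (a[0] = b[0] = 4): d = {'a': [4, 12], 'b': [4]}
After line 3 (b.extend(a) appends [4, 12]): d = {'a': [4, 12], 'b': [4, 4, 12]}
After line 4: result = d['b'] = [4, 4, 12]

{'a': [4, 12], 'b': [4, 4, 12]}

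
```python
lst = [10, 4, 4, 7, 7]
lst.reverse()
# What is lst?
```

[7, 7, 4, 4, 10]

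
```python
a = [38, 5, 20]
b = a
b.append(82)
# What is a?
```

After line 1: a = [38, 5, 20]
After line 2 (b = a is an alias, same object): a = [38, 5, 20], b = [38, 5, 20]
After line 3 (b.append mutates the shared list): a = [38, 5, 20, 82], b = [38, 5, 20, 82]

[38, 5, 20, 82]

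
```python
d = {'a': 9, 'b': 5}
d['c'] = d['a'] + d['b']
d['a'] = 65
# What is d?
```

After line 1: d = {'a': 9, 'b': 5}
After line 2 (d['c'] = 9 + 5): d = {'a': 9, 'b': 5, 'c': 14}
After line 3: d = {'a': 65, 'b': 5, 'c': 14}

{'a': 65, 'b': 5, 'c': 14}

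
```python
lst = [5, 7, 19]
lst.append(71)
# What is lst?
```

[5, 7, 19, 71]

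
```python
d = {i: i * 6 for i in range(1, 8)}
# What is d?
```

{1: 6, 2: 12, 3: 18, 4: 24, 5: 30, 6: 36, 7: 42}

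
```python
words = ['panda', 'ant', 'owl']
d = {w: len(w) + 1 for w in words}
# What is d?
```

{'panda': 6, 'ant': 4, 'owl': 4}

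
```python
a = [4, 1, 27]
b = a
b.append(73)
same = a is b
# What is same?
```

After line 1: a = [4, 1, 27]
After line 2 (b = a is an alias, same object): a = [4, 1, 27], b = [4, 1, 27]
After line 3 (b.append mutates the shared list): a = [4, 1, 27, 73], b = [4, 1, 27, 73]
After line 4 (same = a is b; same object -> True): same = True

True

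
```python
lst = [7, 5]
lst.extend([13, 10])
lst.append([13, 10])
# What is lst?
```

After line 1: lst = [7, 5]
After line 2 (extend unpacks [13, 10]): lst = [7, 5, 13, 10]
After line 3 (append adds [13, 10] as single element): lst = [7, 5, 13, 10, [13, 10]]

[7, 5, 13, 10, [13, 10]]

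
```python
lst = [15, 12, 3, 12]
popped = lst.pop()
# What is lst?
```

[15, 12, 3]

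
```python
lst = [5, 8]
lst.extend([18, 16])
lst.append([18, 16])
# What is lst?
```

After line 1: lst = [5, 8]
After line 2 (extend unpacks [18, 16]): lst = [5, 8, 18, 16]
After line 3 (append adds [18, 16] as single element): lst = [5, 8, 18, 16, [18, 16]]

[5, 8, 18, 16, [18, 16]]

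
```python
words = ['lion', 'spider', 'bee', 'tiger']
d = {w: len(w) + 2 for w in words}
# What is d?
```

{'lion': 6, 'spider': 8, 'bee': 5, 'tiger': 7}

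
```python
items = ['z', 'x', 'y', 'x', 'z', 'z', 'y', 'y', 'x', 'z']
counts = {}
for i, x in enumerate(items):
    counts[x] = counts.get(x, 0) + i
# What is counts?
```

Initial: counts = {}, items = ['z', 'x', 'y', 'x', 'z', 'z', 'y', 'y', 'x', 'z']
i=0, x='z': counts = {'z': 0}
i=1, x='x': counts = {'z': 0, 'x': 1}
i=2, x='y': counts = {'z': 0, 'x': 1, 'y': 2}
i=3, x='x': counts = {'z': 0, 'x': 4, 'y': 2}
i=4, x='z': counts = {'z': 4, 'x': 4, 'y': 2}
i=5, x='z': counts = {'z': 9, 'x': 4, 'y': 2}
i=6, x='y': counts = {'z': 9, 'x': 4, 'y': 8}
i=7, x='y': counts = {'z': 9, 'x': 4, 'y': 15}
i=8, x='x': counts = {'z': 9, 'x': 12, 'y': 15}
i=9, x='z': counts = {'z': 18, 'x': 12, 'y': 15}

{'z': 18, 'x': 12, 'y': 15}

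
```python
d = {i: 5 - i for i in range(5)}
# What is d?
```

{0: 5, 1: 4, 2: 3, 3: 2, 4: 1}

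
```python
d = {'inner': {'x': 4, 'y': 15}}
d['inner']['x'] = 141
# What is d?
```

After line 1: d = {'inner': {'x': 4, 'y': 15}}
After line 2 (inner x overwritten): d = {'inner': {'x': 141, 'y': 15}}

{'inner': {'x': 141, 'y': 15}}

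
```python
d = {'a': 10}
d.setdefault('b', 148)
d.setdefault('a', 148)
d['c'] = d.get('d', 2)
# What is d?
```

After line 1: d = {'a': 10}
After line 2 (setdefault adds 'b'=148): d = {'a': 10, 'b': 148}
After line 3 (setdefault 'a' no-op, already exists): d = {'a': 10, 'b': 148}
After line 4 (get('d', 2) returns default since 'd' not in d): d = {'a': 10, 'b': 148, 'c': 2}

{'a': 10, 'b': 148, 'c': 2}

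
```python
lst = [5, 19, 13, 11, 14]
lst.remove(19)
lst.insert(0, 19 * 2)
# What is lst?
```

After line 1: lst = [5, 19, 13, 11, 14]
After line 2 (remove first 19): lst = [5, 13, 11, 14]
After line 3 (insert 38 at index 0): lst = [38, 5, 13, 11, 14]

[38, 5, 13, 11, 14]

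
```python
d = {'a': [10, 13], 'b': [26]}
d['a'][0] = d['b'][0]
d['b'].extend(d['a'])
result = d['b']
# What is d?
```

After line 1: d = {'a': [10, 13], 'b': [26]}
After line 2 (a[0] = b[0] = 26): d = {'a': [26, 13], 'b': [26]}
After line 3 (b.extend(a) appends [26, 13]): d = {'a': [26, 13], 'b': [26, 26, 13]}
After line 4: result = d['b'] = [26, 26, 13]

{'a': [26, 13], 'b': [26, 26, 13]}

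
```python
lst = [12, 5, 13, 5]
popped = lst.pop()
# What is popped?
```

5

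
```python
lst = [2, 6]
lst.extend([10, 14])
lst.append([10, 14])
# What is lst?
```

After line 1: lst = [2, 6]
After line 2 (extend unpacks [10, 14]): lst = [2, 6, 10, 14]
After line 3 (append adds [10, 14] as single element): lst = [2, 6, 10, 14, [10, 14]]

[2, 6, 10, 14, [10, 14]]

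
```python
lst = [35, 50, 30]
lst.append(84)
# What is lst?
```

[35, 50, 30, 84]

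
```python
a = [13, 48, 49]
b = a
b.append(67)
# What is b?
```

After line 1: a = [13, 48, 49]
After line 2 (b = a is an alias, same object): a = [13, 48, 49], b = [13, 48, 49]
After line 3 (b.append mutates the shared list): a = [13, 48, 49, 67], b = [13, 48, 49, 67]

[13, 48, 49, 67]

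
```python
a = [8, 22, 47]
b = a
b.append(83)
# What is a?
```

After line 1: a = [8, 22, 47]
After line 2 (b = a is an alias, same object): a = [8, 22, 47], b = [8, 22, 47]
After line 3 (b.append mutates the shared list): a = [8, 22, 47, 83], b = [8, 22, 47, 83]

[8, 22, 47, 83]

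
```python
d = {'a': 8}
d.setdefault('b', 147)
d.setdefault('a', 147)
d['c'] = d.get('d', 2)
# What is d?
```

After line 1: d = {'a': 8}
After line 2 (setdefault adds 'b'=147): d = {'a': 8, 'b': 147}
After line 3 (setdefault 'a' no-op, already exists): d = {'a': 8, 'b': 147}
After line 4 (get('d', 2) returns default since 'd' not in d): d = {'a': 8, 'b': 147, 'c': 2}

{'a': 8, 'b': 147, 'c': 2}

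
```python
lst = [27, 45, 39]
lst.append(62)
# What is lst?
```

[27, 45, 39, 62]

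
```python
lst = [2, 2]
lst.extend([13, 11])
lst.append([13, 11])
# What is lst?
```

After line 1: lst = [2, 2]
After line 2 (extend unpacks [13, 11]): lst = [2, 2, 13, 11]
After line 3 (append adds [13, 11] as single element): lst = [2, 2, 13, 11, [13, 11]]

[2, 2, 13, 11, [13, 11]]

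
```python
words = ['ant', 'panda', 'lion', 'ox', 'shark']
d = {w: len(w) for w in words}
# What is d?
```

{'ant': 3, 'panda': 5, 'lion': 4, 'ox': 2, 'shark': 5}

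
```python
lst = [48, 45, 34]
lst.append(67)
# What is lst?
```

[48, 45, 34, 67]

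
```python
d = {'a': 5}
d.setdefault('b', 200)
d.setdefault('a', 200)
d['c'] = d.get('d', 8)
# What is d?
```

After line 1: d = {'a': 5}
After line 2 (setdefault adds 'b'=200): d = {'a': 5, 'b': 200}
After line 3 (setdefault 'a' no-op, already exists): d = {'a': 5, 'b': 200}
After line 4 (get('d', 8) returns default since 'd' not in d): d = {'a': 5, 'b': 200, 'c': 8}

{'a': 5, 'b': 200, 'c': 8}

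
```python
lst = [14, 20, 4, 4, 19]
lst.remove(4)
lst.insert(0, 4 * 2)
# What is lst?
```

After line 1: lst = [14, 20, 4, 4, 19]
After line 2 (remove first 4): lst = [14, 20, 4, 19]
After line 3 (insert 8 at index 0): lst = [8, 14, 20, 4, 19]

[8, 14, 20, 4, 19]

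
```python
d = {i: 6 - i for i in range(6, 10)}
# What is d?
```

{6: 0, 7: -1, 8: -2, 9: -3}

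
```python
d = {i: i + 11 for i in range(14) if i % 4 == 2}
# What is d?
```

{2: 13, 6: 17, 10: 21}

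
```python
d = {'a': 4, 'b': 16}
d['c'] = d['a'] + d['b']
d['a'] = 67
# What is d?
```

After line 1: d = {'a': 4, 'b': 16}
After line 2 (d['c'] = 4 + 16): d = {'a': 4, 'b': 16, 'c': 20}
After line 3: d = {'a': 67, 'b': 16, 'c': 20}

{'a': 67, 'b': 16, 'c': 20}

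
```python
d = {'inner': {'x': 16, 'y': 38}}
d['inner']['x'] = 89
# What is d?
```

After line 1: d = {'inner': {'x': 16, 'y': 38}}
After line 2 (inner x overwritten): d = {'inner': {'x': 89, 'y': 38}}

{'inner': {'x': 89, 'y': 38}}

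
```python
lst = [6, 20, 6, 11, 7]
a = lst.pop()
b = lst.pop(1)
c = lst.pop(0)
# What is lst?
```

After line 1: lst = [6, 20, 6, 11, 7]
After line 2 (pop() -> a = 7): lst = [6, 20, 6, 11]
After line 3 (pop(1) -> b = 20): lst = [6, 6, 11]
After line 4 (pop(0) -> c = 6): lst = [6, 11]

[6, 11]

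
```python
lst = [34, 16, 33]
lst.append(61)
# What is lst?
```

[34, 16, 33, 61]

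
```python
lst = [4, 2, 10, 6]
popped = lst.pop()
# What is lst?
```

[4, 2, 10]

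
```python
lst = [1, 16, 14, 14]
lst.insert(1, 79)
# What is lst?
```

[1, 79, 16, 14, 14]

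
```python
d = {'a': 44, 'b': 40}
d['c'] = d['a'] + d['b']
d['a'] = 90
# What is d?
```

After line 1: d = {'a': 44, 'b': 40}
After line 2 (d['c'] = 44 + 40): d = {'a': 44, 'b': 40, 'c': 84}
After line 3: d = {'a': 90, 'b': 40, 'c': 84}

{'a': 90, 'b': 40, 'c': 84}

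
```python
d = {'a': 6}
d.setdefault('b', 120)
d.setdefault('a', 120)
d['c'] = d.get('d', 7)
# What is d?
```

After line 1: d = {'a': 6}
After line 2 (setdefault adds 'b'=120): d = {'a': 6, 'b': 120}
After line 3 (setdefault 'a' no-op, already exists): d = {'a': 6, 'b': 120}
After line 4 (get('d', 7) returns default since 'd' not in d): d = {'a': 6, 'b': 120, 'c': 7}

{'a': 6, 'b': 120, 'c': 7}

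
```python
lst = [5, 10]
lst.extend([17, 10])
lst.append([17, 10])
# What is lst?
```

After line 1: lst = [5, 10]
After line 2 (extend unpacks [17, 10]): lst = [5, 10, 17, 10]
After line 3 (append adds [17, 10] as single element): lst = [5, 10, 17, 10, [17, 10]]

[5, 10, 17, 10, [17, 10]]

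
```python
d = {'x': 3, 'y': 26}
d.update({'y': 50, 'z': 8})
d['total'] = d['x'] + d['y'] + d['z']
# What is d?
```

After line 1: d = {'x': 3, 'y': 26}
After line 2 (y overwritten, z added): d = {'x': 3, 'y': 50, 'z': 8}
After line 3 (total = 3 + 50 + 8 = 61): d = {'x': 3, 'y': 50, 'z': 8, 'total': 61}

{'x': 3, 'y': 50, 'z': 8, 'total': 61}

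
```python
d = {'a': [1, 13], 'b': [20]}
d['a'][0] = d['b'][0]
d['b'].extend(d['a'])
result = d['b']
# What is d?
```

After line 1: d = {'a': [1, 13], 'b': [20]}
After line 2 (a[0] = b[0] = 20): d = {'a': [20, 13], 'b': [20]}
After line 3 (b.extend(a) appends [20, 13]): d = {'a': [20, 13], 'b': [20, 20, 13]}
After line 4: result = d['b'] = [20, 20, 13]

{'a': [20, 13], 'b': [20, 20, 13]}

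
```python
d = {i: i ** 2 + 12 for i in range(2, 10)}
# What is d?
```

{2: 16, 3: 21, 4: 28, 5: 37, 6: 48, 7: 61, 8: 76, 9: 93}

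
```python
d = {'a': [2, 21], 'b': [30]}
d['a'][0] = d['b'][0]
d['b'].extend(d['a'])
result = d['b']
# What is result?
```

After line 1: d = {'a': [2, 21], 'b': [30]}
After line 2 (a[0] = b[0] = 30): d = {'a': [30, 21], 'b': [30]}
After line 3 (b.extend(a) appends [30, 21]): d = {'a': [30, 21], 'b': [30, 30, 21]}
After line 4: result = d['b'] = [30, 30, 21]

[30, 30, 21]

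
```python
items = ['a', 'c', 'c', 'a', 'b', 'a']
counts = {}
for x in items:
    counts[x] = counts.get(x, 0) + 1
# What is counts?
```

Initial: counts = {}, items = ['a', 'c', 'c', 'a', 'b', 'a']
See 'a': counts = {'a': 1}
See 'c': counts = {'a': 1, 'c': 1}
See 'c': counts = {'a': 1, 'c': 2}
See 'a': counts = {'a': 2, 'c': 2}
See 'b': counts = {'a': 2, 'c': 2, 'b': 1}
See 'a': counts = {'a': 3, 'c': 2, 'b': 1}

{'a': 3, 'c': 2, 'b': 1}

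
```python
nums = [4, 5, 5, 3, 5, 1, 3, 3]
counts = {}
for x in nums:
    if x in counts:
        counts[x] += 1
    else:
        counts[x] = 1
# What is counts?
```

Initial: counts = {}, nums = [4, 5, 5, 3, 5, 1, 3, 3]
See 4: counts = {4: 1}
See 5: counts = {4: 1, 5: 1}
See 5: counts = {4: 1, 5: 2}
See 3: counts = {4: 1, 5: 2, 3: 1}
See 5: counts = {4: 1, 5: 3, 3: 1}
See 1: counts = {4: 1, 5: 3, 3: 1, 1: 1}
See 3: counts = {4: 1, 5: 3, 3: 2, 1: 1}
See 3: counts = {4: 1, 5: 3, 3: 3, 1: 1}

{4: 1, 5: 3, 3: 3, 1: 1}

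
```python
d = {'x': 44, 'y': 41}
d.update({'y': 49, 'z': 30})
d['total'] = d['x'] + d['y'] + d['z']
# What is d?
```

After line 1: d = {'x': 44, 'y': 41}
After line 2 (y overwritten, z added): d = {'x': 44, 'y': 49, 'z': 30}
After line 3 (total = 44 + 49 + 30 = 123): d = {'x': 44, 'y': 49, 'z': 30, 'total': 123}

{'x': 44, 'y': 49, 'z': 30, 'total': 123}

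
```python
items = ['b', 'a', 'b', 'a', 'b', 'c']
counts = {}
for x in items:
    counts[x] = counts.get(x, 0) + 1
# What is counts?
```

Initial: counts = {}, items = ['b', 'a', 'b', 'a', 'b', 'c']
See 'b': counts = {'b': 1}
See 'a': counts = {'b': 1, 'a': 1}
See 'b': counts = {'b': 2, 'a': 1}
See 'a': counts = {'b': 2, 'a': 2}
See 'b': counts = {'b': 3, 'a': 2}
See 'c': counts = {'b': 3, 'a': 2, 'c': 1}

{'b': 3, 'a': 2, 'c': 1}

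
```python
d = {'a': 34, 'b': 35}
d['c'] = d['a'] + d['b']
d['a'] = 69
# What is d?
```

After line 1: d = {'a': 34, 'b': 35}
After line 2 (d['c'] = 34 + 35): d = {'a': 34, 'b': 35, 'c': 69}
After line 3: d = {'a': 69, 'b': 35, 'c': 69}

{'a': 69, 'b': 35, 'c': 69}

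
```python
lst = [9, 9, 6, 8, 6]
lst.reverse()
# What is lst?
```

[6, 8, 6, 9, 9]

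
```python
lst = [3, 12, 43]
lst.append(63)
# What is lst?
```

[3, 12, 43, 63]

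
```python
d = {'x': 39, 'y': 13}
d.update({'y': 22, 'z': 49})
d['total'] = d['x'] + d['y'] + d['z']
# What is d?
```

After line 1: d = {'x': 39, 'y': 13}
After line 2 (y overwritten, z added): d = {'x': 39, 'y': 22, 'z': 49}
After line 3 (total = 39 + 22 + 49 = 110): d = {'x': 39, 'y': 22, 'z': 49, 'total': 110}

{'x': 39, 'y': 22, 'z': 49, 'total': 110}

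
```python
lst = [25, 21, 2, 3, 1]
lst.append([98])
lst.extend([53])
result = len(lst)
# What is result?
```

After line 1: lst = [25, 21, 2, 3, 1]
After line 2 (append adds [98] as single element): lst = [25, 21, 2, 3, 1, [98]]
After line 3 (extend unpacks [53], adds 53): lst = [25, 21, 2, 3, 1, [98], 53]
After line 4: result = len(lst) = 7

7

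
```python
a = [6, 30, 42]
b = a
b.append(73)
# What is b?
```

After line 1: a = [6, 30, 42]
After line 2 (b = a is an alias, same object): a = [6, 30, 42], b = [6, 30, 42]
After line 3 (b.append mutates the shared list): a = [6, 30, 42, 73], b = [6, 30, 42, 73]

[6, 30, 42, 73]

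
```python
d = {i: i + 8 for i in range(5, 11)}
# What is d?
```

{5: 13, 6: 14, 7: 15, 8: 16, 9: 17, 10: 18}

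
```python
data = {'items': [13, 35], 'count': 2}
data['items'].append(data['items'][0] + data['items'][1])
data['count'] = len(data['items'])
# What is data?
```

After line 1: data = {'items': [13, 35], 'count': 2}
After line 2 (append 13 + 35 = 48): data = {'items': [13, 35, 48], 'count': 2}
After line 3 (count = len(items) = 3): data = {'items': [13, 35, 48], 'count': 3}

{'items': [13, 35, 48], 'count': 3}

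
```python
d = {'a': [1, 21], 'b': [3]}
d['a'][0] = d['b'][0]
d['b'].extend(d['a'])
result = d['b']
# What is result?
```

After line 1: d = {'a': [1, 21], 'b': [3]}
After line 2 (a[0] = b[0] = 3): d = {'a': [3, 21], 'b': [3]}
After line 3 (b.extend(a) appends [3, 21]): d = {'a': [3, 21], 'b': [3, 3, 21]}
After line 4: result = d['b'] = [3, 3, 21]

[3, 3, 21]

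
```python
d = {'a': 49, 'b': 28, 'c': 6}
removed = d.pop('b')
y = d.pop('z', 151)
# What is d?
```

After line 1: d = {'a': 49, 'b': 28, 'c': 6}
After line 2 (pop 'b' returns 28): d = {'a': 49, 'c': 6}, removed = 28
After line 3 (pop 'z' missing, returns default 151): d = {'a': 49, 'c': 6}, y = 151

{'a': 49, 'c': 6}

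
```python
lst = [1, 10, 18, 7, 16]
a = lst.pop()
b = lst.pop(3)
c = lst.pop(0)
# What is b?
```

After line 1: lst = [1, 10, 18, 7, 16]
After line 2 (pop() -> a = 16): lst = [1, 10, 18, 7]
After line 3 (pop(3) -> b = 7): lst = [1, 10, 18]
After line 4 (pop(0) -> c = 1): lst = [10, 18]

7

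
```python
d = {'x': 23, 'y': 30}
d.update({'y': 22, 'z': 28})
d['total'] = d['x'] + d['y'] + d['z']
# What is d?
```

After line 1: d = {'x': 23, 'y': 30}
After line 2 (y overwritten, z added): d = {'x': 23, 'y': 22, 'z': 28}
After line 3 (total = 23 + 22 + 28 = 73): d = {'x': 23, 'y': 22, 'z': 28, 'total': 73}

{'x': 23, 'y': 22, 'z': 28, 'total': 73}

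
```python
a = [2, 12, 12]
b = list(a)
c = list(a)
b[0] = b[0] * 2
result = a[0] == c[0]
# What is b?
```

After line 1: a = [2, 12, 12]
After line 2 (b = list(a), copy): a = [2, 12, 12], b = [2, 12, 12]
After line 3 (c = list(a) is a copy, new object): c = [2, 12, 12]
After line 4 (b[0] = 2 * 2 = 4; only b mutates (copy)): a = [2, 12, 12], b = [4, 12, 12], c = [2, 12, 12]
After line 5 (a[0] = 2, c[0] = 2; result = True)

[4, 12, 12]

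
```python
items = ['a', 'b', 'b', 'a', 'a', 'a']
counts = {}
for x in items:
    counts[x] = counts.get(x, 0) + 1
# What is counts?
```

Initial: counts = {}, items = ['a', 'b', 'b', 'a', 'a', 'a']
See 'a': counts = {'a': 1}
See 'b': counts = {'a': 1, 'b': 1}
See 'b': counts = {'a': 1, 'b': 2}
See 'a': counts = {'a': 2, 'b': 2}
See 'a': counts = {'a': 3, 'b': 2}
See 'a': counts = {'a': 4, 'b': 2}

{'a': 4, 'b': 2}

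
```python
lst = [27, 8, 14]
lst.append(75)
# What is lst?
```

[27, 8, 14, 75]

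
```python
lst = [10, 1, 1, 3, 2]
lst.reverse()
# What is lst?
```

[2, 3, 1, 1, 10]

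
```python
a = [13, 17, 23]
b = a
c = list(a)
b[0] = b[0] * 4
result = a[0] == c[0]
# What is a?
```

After line 1: a = [13, 17, 23]
After line 2 (b = a, alias): a = [13, 17, 23], b = [13, 17, 23]
After line 3 (c = list(a) is a copy, new object): c = [13, 17, 23]
After line 4 (b[0] = 13 * 4 = 52; mutates shared a/b): a = b = [52, 17, 23], c = [13, 17, 23]
After line 5 (a[0] = 52, c[0] = 13; result = False)

[52, 17, 23]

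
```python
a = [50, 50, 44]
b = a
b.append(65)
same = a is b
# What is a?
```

After line 1: a = [50, 50, 44]
After line 2 (b = a is an alias, same object): a = [50, 50, 44], b = [50, 50, 44]
After line 3 (b.append mutates the shared list): a = [50, 50, 44, 65], b = [50, 50, 44, 65]
After line 4 (same = a is b; same object -> True): same = True

[50, 50, 44, 65]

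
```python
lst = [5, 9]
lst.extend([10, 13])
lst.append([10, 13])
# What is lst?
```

After line 1: lst = [5, 9]
After line 2 (extend unpacks [10, 13]): lst = [5, 9, 10, 13]
After line 3 (append adds [10, 13] as single element): lst = [5, 9, 10, 13, [10, 13]]

[5, 9, 10, 13, [10, 13]]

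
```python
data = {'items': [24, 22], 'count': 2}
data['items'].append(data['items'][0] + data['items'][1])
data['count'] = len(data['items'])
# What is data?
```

After line 1: data = {'items': [24, 22], 'count': 2}
After line 2 (append 24 + 22 = 46): data = {'items': [24, 22, 46], 'count': 2}
After line 3 (count = len(items) = 3): data = {'items': [24, 22, 46], 'count': 3}

{'items': [24, 22, 46], 'count': 3}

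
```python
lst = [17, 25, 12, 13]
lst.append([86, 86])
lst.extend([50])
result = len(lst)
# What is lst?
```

After line 1: lst = [17, 25, 12, 13]
After line 2 (append adds [86, 86] as single element): lst = [17, 25, 12, 13, [86, 86]]
After line 3 (extend unpacks [50], adds 50): lst = [17, 25, 12, 13, [86, 86], 50]
After line 4: result = len(lst) = 6

[17, 25, 12, 13, [86, 86], 50]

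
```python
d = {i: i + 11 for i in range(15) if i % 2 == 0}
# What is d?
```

{0: 11, 2: 13, 4: 15, 6: 17, 8: 19, 10: 21, 12: 23, 14: 25}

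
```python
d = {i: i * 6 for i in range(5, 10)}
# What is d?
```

{5: 30, 6: 36, 7: 42, 8: 48, 9: 54}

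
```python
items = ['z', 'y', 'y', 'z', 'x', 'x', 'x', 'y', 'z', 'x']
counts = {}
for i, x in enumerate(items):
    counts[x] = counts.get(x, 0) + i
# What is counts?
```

Initial: counts = {}, items = ['z', 'y', 'y', 'z', 'x', 'x', 'x', 'y', 'z', 'x']
i=0, x='z': counts = {'z': 0}
i=1, x='y': counts = {'z': 0, 'y': 1}
i=2, x='y': counts = {'z': 0, 'y': 3}
i=3, x='z': counts = {'z': 3, 'y': 3}
i=4, x='x': counts = {'z': 3, 'y': 3, 'x': 4}
i=5, x='x': counts = {'z': 3, 'y': 3, 'x': 9}
i=6, x='x': counts = {'z': 3, 'y': 3, 'x': 15}
i=7, x='y': counts = {'z': 3, 'y': 10, 'x': 15}
i=8, x='z': counts = {'z': 11, 'y': 10, 'x': 15}
i=9, x='x': counts = {'z': 11, 'y': 10, 'x': 24}

{'z': 11, 'y': 10, 'x': 24}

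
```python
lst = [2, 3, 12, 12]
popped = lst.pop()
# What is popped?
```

12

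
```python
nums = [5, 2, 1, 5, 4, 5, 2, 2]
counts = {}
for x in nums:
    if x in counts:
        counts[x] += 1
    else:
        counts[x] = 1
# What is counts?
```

Initial: counts = {}, nums = [5, 2, 1, 5, 4, 5, 2, 2]
See 5: counts = {5: 1}
See 2: counts = {5: 1, 2: 1}
See 1: counts = {5: 1, 2: 1, 1: 1}
See 5: counts = {5: 2, 2: 1, 1: 1}
See 4: counts = {5: 2, 2: 1, 1: 1, 4: 1}
See 5: counts = {5: 3, 2: 1, 1: 1, 4: 1}
See 2: counts = {5: 3, 2: 2, 1: 1, 4: 1}
See 2: counts = {5: 3, 2: 3, 1: 1, 4: 1}

{5: 3, 2: 3, 1: 1, 4: 1}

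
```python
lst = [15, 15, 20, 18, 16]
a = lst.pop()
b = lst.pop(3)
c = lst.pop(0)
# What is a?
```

After line 1: lst = [15, 15, 20, 18, 16]
After line 2 (pop() -> a = 16): lst = [15, 15, 20, 18]
After line 3 (pop(3) -> b = 18): lst = [15, 15, 20]
After line 4 (pop(0) -> c = 15): lst = [15, 20]

16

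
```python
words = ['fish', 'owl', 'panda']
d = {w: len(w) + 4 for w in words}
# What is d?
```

{'fish': 8, 'owl': 7, 'panda': 9}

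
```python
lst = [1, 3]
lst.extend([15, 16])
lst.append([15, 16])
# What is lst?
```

After line 1: lst = [1, 3]
After line 2 (extend unpacks [15, 16]): lst = [1, 3, 15, 16]
After line 3 (append adds [15, 16] as single element): lst = [1, 3, 15, 16, [15, 16]]

[1, 3, 15, 16, [15, 16]]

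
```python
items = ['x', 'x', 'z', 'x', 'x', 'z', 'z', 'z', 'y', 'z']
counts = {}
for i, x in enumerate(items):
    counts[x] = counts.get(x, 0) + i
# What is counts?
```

Initial: counts = {}, items = ['x', 'x', 'z', 'x', 'x', 'z', 'z', 'z', 'y', 'z']
i=0, x='x': counts = {'x': 0}
i=1, x='x': counts = {'x': 1}
i=2, x='z': counts = {'x': 1, 'z': 2}
i=3, x='x': counts = {'x': 4, 'z': 2}
i=4, x='x': counts = {'x': 8, 'z': 2}
i=5, x='z': counts = {'x': 8, 'z': 7}
i=6, x='z': counts = {'x': 8, 'z': 13}
i=7, x='z': counts = {'x': 8, 'z': 20}
i=8, x='y': counts = {'x': 8, 'z': 20, 'y': 8}
i=9, x='z': counts = {'x': 8, 'z': 29, 'y': 8}

{'x': 8, 'z': 29, 'y': 8}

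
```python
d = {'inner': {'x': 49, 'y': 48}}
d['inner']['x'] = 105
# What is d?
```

After line 1: d = {'inner': {'x': 49, 'y': 48}}
After line 2 (inner x overwritten): d = {'inner': {'x': 105, 'y': 48}}

{'inner': {'x': 105, 'y': 48}}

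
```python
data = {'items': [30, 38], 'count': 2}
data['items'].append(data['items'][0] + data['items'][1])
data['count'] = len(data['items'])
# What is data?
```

After line 1: data = {'items': [30, 38], 'count': 2}
After line 2 (append 30 + 38 = 68): data = {'items': [30, 38, 68], 'count': 2}
After line 3 (count = len(items) = 3): data = {'items': [30, 38, 68], 'count': 3}

{'items': [30, 38, 68], 'count': 3}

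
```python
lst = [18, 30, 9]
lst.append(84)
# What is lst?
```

[18, 30, 9, 84]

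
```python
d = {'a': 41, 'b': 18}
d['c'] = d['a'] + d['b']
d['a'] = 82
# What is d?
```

After line 1: d = {'a': 41, 'b': 18}
After line 2 (d['c'] = 41 + 18): d = {'a': 41, 'b': 18, 'c': 59}
After line 3: d = {'a': 82, 'b': 18, 'c': 59}

{'a': 82, 'b': 18, 'c': 59}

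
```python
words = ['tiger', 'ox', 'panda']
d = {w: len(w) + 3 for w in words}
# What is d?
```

{'tiger': 8, 'ox': 5, 'panda': 8}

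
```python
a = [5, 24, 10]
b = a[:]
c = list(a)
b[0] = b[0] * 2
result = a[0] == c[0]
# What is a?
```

After line 1: a = [5, 24, 10]
After line 2 (b = a[:], copy): a = [5, 24, 10], b = [5, 24, 10]
After line 3 (c = list(a) is a copy, new object): c = [5, 24, 10]
After line 4 (b[0] = 5 * 2 = 10; only b mutates (copy)): a = [5, 24, 10], b = [10, 24, 10], c = [5, 24, 10]
After line 5 (a[0] = 5, c[0] = 5; result = True)

[5, 24, 10]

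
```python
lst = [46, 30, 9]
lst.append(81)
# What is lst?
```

[46, 30, 9, 81]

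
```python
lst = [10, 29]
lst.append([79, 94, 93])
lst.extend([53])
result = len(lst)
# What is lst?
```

After line 1: lst = [10, 29]
After line 2 (append adds [79, 94, 93] as single element): lst = [10, 29, [79, 94, 93]]
After line 3 (extend unpacks [53], adds 53): lst = [10, 29, [79, 94, 93], 53]
After line 4: result = len(lst) = 4

[10, 29, [79, 94, 93], 53]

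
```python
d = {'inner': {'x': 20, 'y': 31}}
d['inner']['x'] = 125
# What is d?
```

After line 1: d = {'inner': {'x': 20, 'y': 31}}
After line 2 (inner x overwritten): d = {'inner': {'x': 125, 'y': 31}}

{'inner': {'x': 125, 'y': 31}}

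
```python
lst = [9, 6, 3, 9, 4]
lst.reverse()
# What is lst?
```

[4, 9, 3, 6, 9]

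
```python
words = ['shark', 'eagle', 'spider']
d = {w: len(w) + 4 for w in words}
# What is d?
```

{'shark': 9, 'eagle': 9, 'spider': 10}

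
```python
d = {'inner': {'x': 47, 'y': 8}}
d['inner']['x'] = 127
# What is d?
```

After line 1: d = {'inner': {'x': 47, 'y': 8}}
After line 2 (inner x overwritten): d = {'inner': {'x': 127, 'y': 8}}

{'inner': {'x': 127, 'y': 8}}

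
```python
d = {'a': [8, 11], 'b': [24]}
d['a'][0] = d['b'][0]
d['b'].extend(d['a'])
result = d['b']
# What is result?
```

After line 1: d = {'a': [8, 11], 'b': [24]}
After line 2 (a[0] = b[0] = 24): d = {'a': [24, 11], 'b': [24]}
After line 3 (b.extend(a) appends [24, 11]): d = {'a': [24, 11], 'b': [24, 24, 11]}
After line 4: result = d['b'] = [24, 24, 11]

[24, 24, 11]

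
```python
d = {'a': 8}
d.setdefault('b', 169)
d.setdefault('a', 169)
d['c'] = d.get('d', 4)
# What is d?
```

After line 1: d = {'a': 8}
After line 2 (setdefault adds 'b'=169): d = {'a': 8, 'b': 169}
After line 3 (setdefault 'a' no-op, already exists): d = {'a': 8, 'b': 169}
After line 4 (get('d', 4) returns default since 'd' not in d): d = {'a': 8, 'b': 169, 'c': 4}

{'a': 8, 'b': 169, 'c': 4}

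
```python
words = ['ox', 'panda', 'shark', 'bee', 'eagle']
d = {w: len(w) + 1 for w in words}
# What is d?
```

{'ox': 3, 'panda': 6, 'shark': 6, 'bee': 4, 'eagle': 6}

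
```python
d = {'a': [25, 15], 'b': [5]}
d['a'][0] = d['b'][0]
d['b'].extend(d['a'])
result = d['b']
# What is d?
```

After line 1: d = {'a': [25, 15], 'b': [5]}
After line 2 (a[0] = b[0] = 5): d = {'a': [5, 15], 'b': [5]}
After line 3 (b.extend(a) appends [5, 15]): d = {'a': [5, 15], 'b': [5, 5, 15]}
After line 4: result = d['b'] = [5, 5, 15]

{'a': [5, 15], 'b': [5, 5, 15]}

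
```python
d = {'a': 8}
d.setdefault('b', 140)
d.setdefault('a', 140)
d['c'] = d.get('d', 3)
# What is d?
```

After line 1: d = {'a': 8}
After line 2 (setdefault adds 'b'=140): d = {'a': 8, 'b': 140}
After line 3 (setdefault 'a' no-op, already exists): d = {'a': 8, 'b': 140}
After line 4 (get('d', 3) returns default since 'd' not in d): d = {'a': 8, 'b': 140, 'c': 3}

{'a': 8, 'b': 140, 'c': 3}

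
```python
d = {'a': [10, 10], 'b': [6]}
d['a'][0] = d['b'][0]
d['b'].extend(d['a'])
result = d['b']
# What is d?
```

After line 1: d = {'a': [10, 10], 'b': [6]}
After line 2 (a[0] = b[0] = 6): d = {'a': [6, 10], 'b': [6]}
After line 3 (b.extend(a) appends [6, 10]): d = {'a': [6, 10], 'b': [6, 6, 10]}
After line 4: result = d['b'] = [6, 6, 10]

{'a': [6, 10], 'b': [6, 6, 10]}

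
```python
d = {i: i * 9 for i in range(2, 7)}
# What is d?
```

{2: 18, 3: 27, 4: 36, 5: 45, 6: 54}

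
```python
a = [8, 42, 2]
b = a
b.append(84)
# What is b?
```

After line 1: a = [8, 42, 2]
After line 2 (b = a is an alias, same object): a = [8, 42, 2], b = [8, 42, 2]
After line 3 (b.append mutates the shared list): a = [8, 42, 2, 84], b = [8, 42, 2, 84]

[8, 42, 2, 84]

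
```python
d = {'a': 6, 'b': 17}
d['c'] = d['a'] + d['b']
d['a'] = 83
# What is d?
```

After line 1: d = {'a': 6, 'b': 17}
After line 2 (d['c'] = 6 + 17): d = {'a': 6, 'b': 17, 'c': 23}
After line 3: d = {'a': 83, 'b': 17, 'c': 23}

{'a': 83, 'b': 17, 'c': 23}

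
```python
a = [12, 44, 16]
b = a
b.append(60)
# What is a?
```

After line 1: a = [12, 44, 16]
After line 2 (b = a is an alias, same object): a = [12, 44, 16], b = [12, 44, 16]
After line 3 (b.append mutates the shared list): a = [12, 44, 16, 60], b = [12, 44, 16, 60]

[12, 44, 16, 60]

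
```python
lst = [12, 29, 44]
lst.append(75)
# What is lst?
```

[12, 29, 44, 75]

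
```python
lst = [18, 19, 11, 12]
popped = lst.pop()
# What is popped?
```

12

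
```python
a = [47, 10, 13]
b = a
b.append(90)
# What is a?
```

After line 1: a = [47, 10, 13]
After line 2 (b = a is an alias, same object): a = [47, 10, 13], b = [47, 10, 13]
After line 3 (b.append mutates the shared list): a = [47, 10, 13, 90], b = [47, 10, 13, 90]

[47, 10, 13, 90]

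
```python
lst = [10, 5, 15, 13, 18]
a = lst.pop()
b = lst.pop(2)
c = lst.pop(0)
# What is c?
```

After line 1: lst = [10, 5, 15, 13, 18]
After line 2 (pop() -> a = 18): lst = [10, 5, 15, 13]
After line 3 (pop(2) -> b = 15): lst = [10, 5, 13]
After line 4 (pop(0) -> c = 10): lst = [5, 13]

10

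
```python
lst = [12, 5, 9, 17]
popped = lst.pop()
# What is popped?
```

17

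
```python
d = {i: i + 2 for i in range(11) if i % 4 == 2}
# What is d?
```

{2: 4, 6: 8, 10: 12}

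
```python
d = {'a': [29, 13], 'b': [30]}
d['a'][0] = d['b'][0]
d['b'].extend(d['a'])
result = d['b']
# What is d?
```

After line 1: d = {'a': [29, 13], 'b': [30]}
After line 2 (a[0] = b[0] = 30): d = {'a': [30, 13], 'b': [30]}
After line 3 (b.extend(a) appends [30, 13]): d = {'a': [30, 13], 'b': [30, 30, 13]}
After line 4: result = d['b'] = [30, 30, 13]

{'a': [30, 13], 'b': [30, 30, 13]}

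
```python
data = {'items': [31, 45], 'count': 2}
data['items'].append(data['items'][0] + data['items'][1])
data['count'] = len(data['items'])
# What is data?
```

After line 1: data = {'items': [31, 45], 'count': 2}
After line 2 (append 31 + 45 = 76): data = {'items': [31, 45, 76], 'count': 2}
After line 3 (count = len(items) = 3): data = {'items': [31, 45, 76], 'count': 3}

{'items': [31, 45, 76], 'count': 3}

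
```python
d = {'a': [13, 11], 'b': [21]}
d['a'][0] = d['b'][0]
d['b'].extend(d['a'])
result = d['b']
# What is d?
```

After line 1: d = {'a': [13, 11], 'b': [21]}
After line 2 (a[0] = b[0] = 21): d = {'a': [21, 11], 'b': [21]}
After line 3 (b.extend(a) appends [21, 11]): d = {'a': [21, 11], 'b': [21, 21, 11]}
After line 4: result = d['b'] = [21, 21, 11]

{'a': [21, 11], 'b': [21, 21, 11]}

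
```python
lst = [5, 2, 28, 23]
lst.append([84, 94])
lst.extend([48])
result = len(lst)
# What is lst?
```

After line 1: lst = [5, 2, 28, 23]
After line 2 (append adds [84, 94] as single element): lst = [5, 2, 28, 23, [84, 94]]
After line 3 (extend unpacks [48], adds 48): lst = [5, 2, 28, 23, [84, 94], 48]
After line 4: result = len(lst) = 6

[5, 2, 28, 23, [84, 94], 48]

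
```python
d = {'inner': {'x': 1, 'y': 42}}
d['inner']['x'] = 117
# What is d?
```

After line 1: d = {'inner': {'x': 1, 'y': 42}}
After line 2 (inner x overwritten): d = {'inner': {'x': 117, 'y': 42}}

{'inner': {'x': 117, 'y': 42}}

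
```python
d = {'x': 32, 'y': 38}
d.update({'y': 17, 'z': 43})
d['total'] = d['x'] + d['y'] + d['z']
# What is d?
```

After line 1: d = {'x': 32, 'y': 38}
After line 2 (y overwritten, z added): d = {'x': 32, 'y': 17, 'z': 43}
After line 3 (total = 32 + 17 + 43 = 92): d = {'x': 32, 'y': 17, 'z': 43, 'total': 92}

{'x': 32, 'y': 17, 'z': 43, 'total': 92}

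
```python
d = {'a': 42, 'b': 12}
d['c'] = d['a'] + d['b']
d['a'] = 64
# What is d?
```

After line 1: d = {'a': 42, 'b': 12}
After line 2 (d['c'] = 42 + 12): d = {'a': 42, 'b': 12, 'c': 54}
After line 3: d = {'a': 64, 'b': 12, 'c': 54}

{'a': 64, 'b': 12, 'c': 54}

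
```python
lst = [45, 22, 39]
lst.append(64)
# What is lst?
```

[45, 22, 39, 64]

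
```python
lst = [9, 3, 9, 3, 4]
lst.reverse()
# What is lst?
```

[4, 3, 9, 3, 9]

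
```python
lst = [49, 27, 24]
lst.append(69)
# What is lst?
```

[49, 27, 24, 69]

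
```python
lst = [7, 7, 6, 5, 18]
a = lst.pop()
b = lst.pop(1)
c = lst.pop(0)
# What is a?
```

After line 1: lst = [7, 7, 6, 5, 18]
After line 2 (pop() -> a = 18): lst = [7, 7, 6, 5]
After line 3 (pop(1) -> b = 7): lst = [7, 6, 5]
After line 4 (pop(0) -> c = 7): lst = [6, 5]

18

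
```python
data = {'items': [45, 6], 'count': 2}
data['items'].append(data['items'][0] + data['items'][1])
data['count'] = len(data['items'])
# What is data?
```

After line 1: data = {'items': [45, 6], 'count': 2}
After line 2 (append 45 + 6 = 51): data = {'items': [45, 6, 51], 'count': 2}
After line 3 (count = len(items) = 3): data = {'items': [45, 6, 51], 'count': 3}

{'items': [45, 6, 51], 'count': 3}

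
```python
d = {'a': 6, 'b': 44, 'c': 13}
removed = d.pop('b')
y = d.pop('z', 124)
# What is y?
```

After line 1: d = {'a': 6, 'b': 44, 'c': 13}
After line 2 (pop 'b' returns 44): d = {'a': 6, 'c': 13}, removed = 44
After line 3 (pop 'z' missing, returns default 124): d = {'a': 6, 'c': 13}, y = 124

124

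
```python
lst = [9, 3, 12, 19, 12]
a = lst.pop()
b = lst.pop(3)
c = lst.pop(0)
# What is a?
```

After line 1: lst = [9, 3, 12, 19, 12]
After line 2 (pop() -> a = 12): lst = [9, 3, 12, 19]
After line 3 (pop(3) -> b = 19): lst = [9, 3, 12]
After line 4 (pop(0) -> c = 9): lst = [3, 12]

12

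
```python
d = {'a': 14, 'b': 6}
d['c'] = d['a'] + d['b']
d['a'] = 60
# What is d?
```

After line 1: d = {'a': 14, 'b': 6}
After line 2 (d['c'] = 14 + 6): d = {'a': 14, 'b': 6, 'c': 20}
After line 3: d = {'a': 60, 'b': 6, 'c': 20}

{'a': 60, 'b': 6, 'c': 20}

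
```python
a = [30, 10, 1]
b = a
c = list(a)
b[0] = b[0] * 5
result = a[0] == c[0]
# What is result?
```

After line 1: a = [30, 10, 1]
After line 2 (b = a, alias): a = [30, 10, 1], b = [30, 10, 1]
After line 3 (c = list(a) is a copy, new object): c = [30, 10, 1]
After line 4 (b[0] = 30 * 5 = 150; mutates shared a/b): a = b = [150, 10, 1], c = [30, 10, 1]
After line 5 (a[0] = 150, c[0] = 30; result = False)

False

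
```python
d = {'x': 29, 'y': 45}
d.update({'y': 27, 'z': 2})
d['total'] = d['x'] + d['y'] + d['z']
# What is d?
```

After line 1: d = {'x': 29, 'y': 45}
After line 2 (y overwritten, z added): d = {'x': 29, 'y': 27, 'z': 2}
After line 3 (total = 29 + 27 + 2 = 58): d = {'x': 29, 'y': 27, 'z': 2, 'total': 58}

{'x': 29, 'y': 27, 'z': 2, 'total': 58}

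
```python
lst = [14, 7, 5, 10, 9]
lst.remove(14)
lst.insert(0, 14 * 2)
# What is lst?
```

After line 1: lst = [14, 7, 5, 10, 9]
After line 2 (remove first 14): lst = [7, 5, 10, 9]
After line 3 (insert 28 at index 0): lst = [28, 7, 5, 10, 9]

[28, 7, 5, 10, 9]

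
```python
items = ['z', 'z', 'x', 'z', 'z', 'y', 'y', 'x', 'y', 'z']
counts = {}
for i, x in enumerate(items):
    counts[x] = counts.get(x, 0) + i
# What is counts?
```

Initial: counts = {}, items = ['z', 'z', 'x', 'z', 'z', 'y', 'y', 'x', 'y', 'z']
i=0, x='z': counts = {'z': 0}
i=1, x='z': counts = {'z': 1}
i=2, x='x': counts = {'z': 1, 'x': 2}
i=3, x='z': counts = {'z': 4, 'x': 2}
i=4, x='z': counts = {'z': 8, 'x': 2}
i=5, x='y': counts = {'z': 8, 'x': 2, 'y': 5}
i=6, x='y': counts = {'z': 8, 'x': 2, 'y': 11}
i=7, x='x': counts = {'z': 8, 'x': 9, 'y': 11}
i=8, x='y': counts = {'z': 8, 'x': 9, 'y': 19}
i=9, x='z': counts = {'z': 17, 'x': 9, 'y': 19}

{'z': 17, 'x': 9, 'y': 19}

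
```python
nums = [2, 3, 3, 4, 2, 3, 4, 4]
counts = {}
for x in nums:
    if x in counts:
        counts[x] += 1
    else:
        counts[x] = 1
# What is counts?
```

Initial: counts = {}, nums = [2, 3, 3, 4, 2, 3, 4, 4]
See 2: counts = {2: 1}
See 3: counts = {2: 1, 3: 1}
See 3: counts = {2: 1, 3: 2}
See 4: counts = {2: 1, 3: 2, 4: 1}
See 2: counts = {2: 2, 3: 2, 4: 1}
See 3: counts = {2: 2, 3: 3, 4: 1}
See 4: counts = {2: 2, 3: 3, 4: 2}
See 4: counts = {2: 2, 3: 3, 4: 3}

{2: 2, 3: 3, 4: 3}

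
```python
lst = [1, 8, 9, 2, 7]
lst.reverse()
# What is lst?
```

[7, 2, 9, 8, 1]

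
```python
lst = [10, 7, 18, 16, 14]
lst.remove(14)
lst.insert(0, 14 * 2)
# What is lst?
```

After line 1: lst = [10, 7, 18, 16, 14]
After line 2 (remove first 14): lst = [10, 7, 18, 16]
After line 3 (insert 28 at index 0): lst = [28, 10, 7, 18, 16]

[28, 10, 7, 18, 16]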